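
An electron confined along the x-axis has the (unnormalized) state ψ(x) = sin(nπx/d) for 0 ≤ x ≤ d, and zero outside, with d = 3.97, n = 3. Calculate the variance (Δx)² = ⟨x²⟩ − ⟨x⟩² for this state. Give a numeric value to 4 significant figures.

1.225

Compute ⟨x⟩ and ⟨x²⟩ separately, then (Δx)² = ⟨x²⟩ − ⟨x⟩².
With sin²θ = (1 − cos2θ)/2 on 0 ≤ x ≤ d: ∫sin²(nπx/d) dx = d/2, ∫x·sin²(nπx/d) dx = d²/4, ∫x²·sin²(nπx/d) dx = d³·(1/6 − 1/(4n²π²)); higher powers xᵏ the same way, integrating xᵏ·cos(2nπx/d) by parts.
Normalization: ∫|ψ|² dx = 1.9850.
⟨x⟩ = 1.9850 and ⟨x²⟩ = 5.1649.
(Δx)² = 5.1649 − (1.9850)² = 1.2247.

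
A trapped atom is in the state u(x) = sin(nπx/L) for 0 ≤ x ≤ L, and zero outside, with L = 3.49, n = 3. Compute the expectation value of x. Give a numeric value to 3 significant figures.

⟨x⟩ = ∫ x·|u|² dx / ∫|u|² dx (integrals over the domain).
With sin²θ = (1 − cos2θ)/2 on 0 ≤ x ≤ L: ∫sin²(nπx/L) dx = L/2, ∫x·sin²(nπx/L) dx = L²/4, ∫x²·sin²(nπx/L) dx = L³·(1/6 − 1/(4n²π²)); higher powers xᵏ the same way, integrating xᵏ·cos(2nπx/L) by parts.
State is unnormalized: ∫|u|² dx = 1.7450, and ∫u*·x·u dx = 3.0450, so ⟨x⟩ = 3.0450 / 1.7450.
⟨x⟩ = 1.7450.

1.75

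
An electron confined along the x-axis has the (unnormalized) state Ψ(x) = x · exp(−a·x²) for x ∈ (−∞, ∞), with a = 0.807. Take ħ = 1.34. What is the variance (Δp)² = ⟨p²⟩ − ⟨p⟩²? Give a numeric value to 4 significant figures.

4.347

Compute ⟨p⟩ and ⟨p²⟩ separately; (Δp)² = ⟨p²⟩ − ⟨p⟩².
Expand each integrand as polynomial × e^(−2ax²) and use ∫x^(2j)·e^(−2ax²) dx = (2j−1)!!/(4a)^j · √(π/(2a)), odd powers → 0; here √(π/(2a)) = 1.3952. Differentiate with the product rule, d/dx e^(−ax²) = −2ax·e^(−ax²).
Normalization: ∫|Ψ|² dx = 0.43220.
⟨p⟩ = 0.0000 and ⟨p²⟩ = 4.3471.
(Δp)² = 4.3471 − (0.0000)² = 4.3471.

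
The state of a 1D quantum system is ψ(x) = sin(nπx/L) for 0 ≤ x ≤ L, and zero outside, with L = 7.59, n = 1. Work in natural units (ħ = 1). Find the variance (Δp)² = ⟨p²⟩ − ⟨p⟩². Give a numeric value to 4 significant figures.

Compute ⟨p⟩ and ⟨p²⟩ separately; (Δp)² = ⟨p²⟩ − ⟨p⟩².
d/dx sin(nπx/L) = (nπ/L)·cos(nπx/L) and d²/dx² sin(nπx/L) = −(nπ/L)²·sin(nπx/L); on 0 ≤ x ≤ L, ∫sin²(nπx/L) dx = L/2 and ∫sin(nπx/L)·cos(nπx/L) dx = 0.
Normalization: ∫|ψ|² dx = 3.7950.
⟨p⟩ = 0.0000 and ⟨p²⟩ = 0.17132.
(Δp)² = 0.17132 − (0.0000)² = 0.17132.

0.1713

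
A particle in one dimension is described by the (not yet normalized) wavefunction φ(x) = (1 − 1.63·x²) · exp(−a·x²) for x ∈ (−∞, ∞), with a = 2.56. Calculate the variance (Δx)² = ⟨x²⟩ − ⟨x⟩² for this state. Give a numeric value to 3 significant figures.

0.0548

Compute ⟨x⟩ and ⟨x²⟩ separately, then (Δx)² = ⟨x²⟩ − ⟨x⟩².
Expand each integrand as polynomial × e^(−2ax²) and use ∫x^(2j)·e^(−2ax²) dx = (2j−1)!!/(4a)^j · √(π/(2a)), odd powers → 0; here √(π/(2a)) = 0.78332.
Normalization: ∫|φ|² dx = 0.59349.
⟨x⟩ = 0.0000 and ⟨x²⟩ = 0.054779.
(Δx)² = 0.054779 − (0.0000)² = 0.054779.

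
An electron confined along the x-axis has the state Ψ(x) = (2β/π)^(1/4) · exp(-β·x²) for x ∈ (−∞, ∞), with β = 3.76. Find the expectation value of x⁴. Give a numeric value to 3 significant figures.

⟨x⁴⟩ = ∫ x⁴·|Ψ|² dx (integrals over the domain).
Gaussian moments: ∫x^(2j)·e^(−2βx²) dx = (2j−1)!!/(4β)^j · √(π/(2β)), odd powers integrate to 0; here √(π/(2β)) = 0.64635.
⟨x⁴⟩ = 0.013263.

0.0133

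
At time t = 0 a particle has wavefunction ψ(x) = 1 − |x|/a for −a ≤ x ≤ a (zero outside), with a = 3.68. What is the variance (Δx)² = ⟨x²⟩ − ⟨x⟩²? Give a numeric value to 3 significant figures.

Compute ⟨x⟩ and ⟨x²⟩ separately, then (Δx)² = ⟨x²⟩ − ⟨x⟩².
ψ is even, so ∫ over [−a, a] = 2∫₀ᵃ with ψ = 1 − x/a there: ∫₀ᵃ (1 − x/a)² dx = a/3, ∫₀ᵃ x²(1 − x/a)² dx = a³/30, ∫₀ᵃ x⁴(1 − x/a)² dx = a⁵/105.
Normalization: ∫|ψ|² dx = 2.4533.
⟨x⟩ = 0.0000 and ⟨x²⟩ = 1.3542.
(Δx)² = 1.3542 − (0.0000)² = 1.3542.

1.35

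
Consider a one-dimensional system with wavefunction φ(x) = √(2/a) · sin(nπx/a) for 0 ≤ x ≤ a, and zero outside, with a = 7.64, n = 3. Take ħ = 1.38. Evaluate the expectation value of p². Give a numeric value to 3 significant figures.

2.90

p² φ = −ħ² d²φ/dx²; ⟨p²⟩ = −ħ² ∫ φ*·φ'' dx.
d/dx sin(nπx/a) = (nπ/a)·cos(nπx/a) and d²/dx² sin(nπx/a) = −(nπ/a)²·sin(nπx/a); on 0 ≤ x ≤ a, ∫sin²(nπx/a) dx = a/2 and ∫sin(nπx/a)·cos(nπx/a) dx = 0.
⟨p²⟩ = 2.8981.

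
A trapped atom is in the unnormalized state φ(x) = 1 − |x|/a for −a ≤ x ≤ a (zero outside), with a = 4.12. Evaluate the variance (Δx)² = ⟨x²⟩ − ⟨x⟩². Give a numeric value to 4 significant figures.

1.697

Compute ⟨x⟩ and ⟨x²⟩ separately, then (Δx)² = ⟨x²⟩ − ⟨x⟩².
φ is even, so ∫ over [−a, a] = 2∫₀ᵃ with φ = 1 − x/a there: ∫₀ᵃ (1 − x/a)² dx = a/3, ∫₀ᵃ x²(1 − x/a)² dx = a³/30, ∫₀ᵃ x⁴(1 − x/a)² dx = a⁵/105.
Normalization: ∫|φ|² dx = 2.7467.
⟨x⟩ = 0.0000 and ⟨x²⟩ = 1.6974.
(Δx)² = 1.6974 − (0.0000)² = 1.6974.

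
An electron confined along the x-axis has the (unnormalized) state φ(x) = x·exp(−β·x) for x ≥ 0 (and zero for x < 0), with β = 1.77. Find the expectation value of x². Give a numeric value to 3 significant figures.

⟨x²⟩ = ∫ x²·|φ|² dx / ∫|φ|² dx (integrals over the domain).
Every integrand reduces to terms xʲ·e^(−2βx) on [0, ∞); use ∫₀^∞ xʲ·e^(−2βx) dx = j!/(2β)^(j+1).
State is unnormalized: ∫|φ|² dx = 0.045084, and ∫φ*·x²·φ dx = 0.043171, so ⟨x²⟩ = 0.043171 / 0.045084.
⟨x²⟩ = 0.95758.

0.958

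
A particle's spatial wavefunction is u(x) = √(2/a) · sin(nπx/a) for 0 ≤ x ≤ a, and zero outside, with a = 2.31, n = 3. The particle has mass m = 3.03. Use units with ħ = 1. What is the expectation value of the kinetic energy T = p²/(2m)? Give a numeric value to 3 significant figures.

2.75

T = −(ħ²/2m) d²/dx², so ⟨T⟩ = −(ħ²/2m) ∫ u*·u'' dx; with m = 3.03.
d/dx sin(nπx/a) = (nπ/a)·cos(nπx/a) and d²/dx² sin(nπx/a) = −(nπ/a)²·sin(nπx/a); on 0 ≤ x ≤ a, ∫sin²(nπx/a) dx = a/2 and ∫sin(nπx/a)·cos(nπx/a) dx = 0.
⟨T⟩ = 2.7469.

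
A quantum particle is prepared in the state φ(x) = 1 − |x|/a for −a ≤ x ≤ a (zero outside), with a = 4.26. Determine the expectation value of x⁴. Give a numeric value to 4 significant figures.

⟨x⁴⟩ = ∫ x⁴·|φ|² dx / ∫|φ|² dx (integrals over the domain).
φ is even, so ∫ over [−a, a] = 2∫₀ᵃ with φ = 1 − x/a there: ∫₀ᵃ (1 − x/a)² dx = a/3, ∫₀ᵃ x²(1 − x/a)² dx = a³/30, ∫₀ᵃ x⁴(1 − x/a)² dx = a⁵/105.
State is unnormalized: ∫|φ|² dx = 2.8400, and ∫φ*·x⁴·φ dx = 26.723, so ⟨x⁴⟩ = 26.723 / 2.8400.
⟨x⁴⟩ = 9.4096.

9.410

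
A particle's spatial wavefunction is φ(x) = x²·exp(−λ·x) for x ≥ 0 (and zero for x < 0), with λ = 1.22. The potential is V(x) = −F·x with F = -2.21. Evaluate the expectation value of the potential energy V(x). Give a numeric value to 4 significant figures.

⟨V⟩ = ∫ V(x)·|φ|² dx / ∫|φ|² dx.
Every integrand reduces to terms xʲ·e^(−2λx) on [0, ∞); use ∫₀^∞ xʲ·e^(−2λx) dx = j!/(2λ)^(j+1).
State is unnormalized: ∫|φ|² dx = 0.27750, and ∫φ*·V(x)·φ dx = 1.2567, so ⟨V⟩ = 1.2567 / 0.27750.
⟨V⟩ = 4.5287.

4.529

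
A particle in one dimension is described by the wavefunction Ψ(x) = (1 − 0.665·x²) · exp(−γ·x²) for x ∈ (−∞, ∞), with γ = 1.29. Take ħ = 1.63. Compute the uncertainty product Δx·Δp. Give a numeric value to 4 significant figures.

0.8320

Δx = √(⟨x²⟩−⟨x⟩²), Δp = √(⟨p²⟩−⟨p⟩²).
Expand each integrand as polynomial × e^(−2γx²) and use ∫x^(2j)·e^(−2γx²) dx = (2j−1)!!/(4γ)^j · √(π/(2γ)), odd powers → 0; here √(π/(2γ)) = 1.1035. Differentiate with the product rule, d/dx e^(−γx²) = −2γx·e^(−γx²).
Normalization: ∫|Ψ|² dx = 0.87404.
⟨x⟩ = 0.0000, ⟨x²⟩ = 0.11643 ⇒ Δx = 0.34122.
⟨p⟩ = 0.0000, ⟨p²⟩ = 5.9455 ⇒ Δp = 2.4383.
Δx·Δp = 0.83202.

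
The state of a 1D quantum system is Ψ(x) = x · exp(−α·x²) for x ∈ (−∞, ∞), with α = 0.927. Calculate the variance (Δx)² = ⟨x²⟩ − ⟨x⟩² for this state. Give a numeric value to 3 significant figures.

Compute ⟨x⟩ and ⟨x²⟩ separately, then (Δx)² = ⟨x²⟩ − ⟨x⟩².
Expand each integrand as polynomial × e^(−2αx²) and use ∫x^(2j)·e^(−2αx²) dx = (2j−1)!!/(4α)^j · √(π/(2α)), odd powers → 0; here √(π/(2α)) = 1.3017.
Normalization: ∫|Ψ|² dx = 0.35106.
⟨x⟩ = 0.0000 and ⟨x²⟩ = 0.80906.
(Δx)² = 0.80906 − (0.0000)² = 0.80906.

0.809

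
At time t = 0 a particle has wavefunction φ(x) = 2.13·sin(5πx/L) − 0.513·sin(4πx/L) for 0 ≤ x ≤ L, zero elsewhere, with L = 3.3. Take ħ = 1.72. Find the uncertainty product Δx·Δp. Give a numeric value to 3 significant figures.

Δx = √(⟨x²⟩−⟨x⟩²), Δp = √(⟨p²⟩−⟨p⟩²).
On 0 ≤ x ≤ L (j ≠ l): ∫sin²(jπx/L) dx = L/2, ∫sin(jπx/L)·sin(lπx/L) dx = 0; diagonal moments ∫x·sin²(jπx/L) dx = L²/4, ∫x²·sin²(jπx/L) dx = L³·(1/6 − 1/(4j²π²)); cross terms ∫x·sin(jπx/L)·sin(lπx/L) dx = 0 for j + l even and −4jlL²/(π²(j² − l²)²) for j + l odd, ∫x²·sin(jπx/L)·sin(lπx/L) dx = (−1)^(j+l)·4jlL³/(π²(j² − l²)²); higher powers the same way via product-to-sum and parts. d²/dx² sin(jπx/L) = −(jπ/L)²·sin(jπx/L); on 0 ≤ x ≤ L, ∫sin²(jπx/L) dx = L/2 and ∫sin(jπx/L)·sin(lπx/L) dx = 0 for j ≠ l, so only diagonal terms survive in ∫|φ|² and ∫φ·φ″; ∫φ·φ′ dx = [φ²/2] between the walls = 0.
Normalization: ∫|φ|² dx = 7.9201.
⟨x⟩ = 1.9507, ⟨x²⟩ = 4.5996 ⇒ Δx = 0.89125.
⟨p⟩ = 0.0000, ⟨p²⟩ = 65.707 ⇒ Δp = 8.1060.
Δx·Δp = 7.2245.

7.22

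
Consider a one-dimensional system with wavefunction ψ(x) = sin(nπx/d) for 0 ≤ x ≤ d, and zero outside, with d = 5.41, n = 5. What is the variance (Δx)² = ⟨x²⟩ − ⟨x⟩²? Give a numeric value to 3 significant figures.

Compute ⟨x⟩ and ⟨x²⟩ separately, then (Δx)² = ⟨x²⟩ − ⟨x⟩².
With sin²θ = (1 − cos2θ)/2 on 0 ≤ x ≤ d: ∫sin²(nπx/d) dx = d/2, ∫x·sin²(nπx/d) dx = d²/4, ∫x²·sin²(nπx/d) dx = d³·(1/6 − 1/(4n²π²)); higher powers xᵏ the same way, integrating xᵏ·cos(2nπx/d) by parts.
Normalization: ∫|ψ|² dx = 2.7050.
⟨x⟩ = 2.7050 and ⟨x²⟩ = 9.6967.
(Δx)² = 9.6967 − (2.7050)² = 2.3797.

2.38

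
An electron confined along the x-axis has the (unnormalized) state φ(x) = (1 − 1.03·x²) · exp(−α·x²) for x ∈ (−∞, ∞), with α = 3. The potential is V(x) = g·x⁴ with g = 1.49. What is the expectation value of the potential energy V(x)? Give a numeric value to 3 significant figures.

0.0146

⟨V⟩ = ∫ V(x)·|φ|² dx / ∫|φ|² dx.
Expand each integrand as polynomial × e^(−2αx²) and use ∫x^(2j)·e^(−2αx²) dx = (2j−1)!!/(4α)^j · √(π/(2α)), odd powers → 0; here √(π/(2α)) = 0.72360.
State is unnormalized: ∫|φ|² dx = 0.61538, and ∫φ*·V(x)·φ dx = 0.0089740, so ⟨V⟩ = 0.0089740 / 0.61538.
⟨V⟩ = 0.014583.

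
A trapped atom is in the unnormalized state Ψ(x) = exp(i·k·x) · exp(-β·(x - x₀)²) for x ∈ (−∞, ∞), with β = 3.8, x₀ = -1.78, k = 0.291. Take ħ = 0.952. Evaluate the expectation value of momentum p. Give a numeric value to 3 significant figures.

p Ψ = −iħ dΨ/dx; then ⟨p⟩ = ∫ Ψ*·(pΨ) dx / ∫|Ψ|² dx.
Gaussian moments (u = x − x₀): ∫u^(2j)·e^(−2βu²) du = (2j−1)!!/(4β)^j · √(π/(2β)), odd powers integrate to 0; here √(π/(2β)) = 0.64294. Derivatives: Ψ′ = (ik − 2βu)·Ψ, Ψ″ = ((ik − 2βu)² − 2β)·Ψ; the odd-in-u pieces drop out.
State is unnormalized: ∫|Ψ|² dx = 0.64294, and ∫Ψ*·(−iħ Ψ') dx = 0.17811, so ⟨p⟩ = 0.17811 / 0.64294.
⟨p⟩ = 0.27703.

0.277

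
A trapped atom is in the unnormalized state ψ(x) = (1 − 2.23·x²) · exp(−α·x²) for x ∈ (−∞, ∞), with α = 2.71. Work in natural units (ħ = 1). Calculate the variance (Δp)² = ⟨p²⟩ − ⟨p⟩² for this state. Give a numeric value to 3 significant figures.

Compute ⟨p⟩ and ⟨p²⟩ separately; (Δp)² = ⟨p²⟩ − ⟨p⟩².
Expand each integrand as polynomial × e^(−2αx²) and use ∫x^(2j)·e^(−2αx²) dx = (2j−1)!!/(4α)^j · √(π/(2α)), odd powers → 0; here √(π/(2α)) = 0.76133. Differentiate with the product rule, d/dx e^(−αx²) = −2αx·e^(−αx²).
Normalization: ∫|ψ|² dx = 0.54475.
⟨p⟩ = 0.0000 and ⟨p²⟩ = 6.4677.
(Δp)² = 6.4677 − (0.0000)² = 6.4677.

6.47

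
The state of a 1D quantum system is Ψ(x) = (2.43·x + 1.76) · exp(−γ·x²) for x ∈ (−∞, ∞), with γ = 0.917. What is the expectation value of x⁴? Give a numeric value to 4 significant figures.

⟨x⁴⟩ = ∫ x⁴·|Ψ|² dx / ∫|Ψ|² dx (integrals over the domain).
Expand each integrand as polynomial × e^(−2γx²) and use ∫x^(2j)·e^(−2γx²) dx = (2j−1)!!/(4γ)^j · √(π/(2γ)), odd powers → 0; here √(π/(2γ)) = 1.3088.
State is unnormalized: ∫|Ψ|² dx = 6.1611, and ∫Ψ*·x⁴·Ψ dx = 3.2530, so ⟨x⁴⟩ = 3.2530 / 6.1611.
⟨x⁴⟩ = 0.52799.

0.5280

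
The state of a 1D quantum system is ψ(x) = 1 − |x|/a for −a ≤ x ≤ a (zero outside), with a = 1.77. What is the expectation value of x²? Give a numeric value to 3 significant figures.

0.313

⟨x²⟩ = ∫ x²·|ψ|² dx / ∫|ψ|² dx (integrals over the domain).
ψ is even, so ∫ over [−a, a] = 2∫₀ᵃ with ψ = 1 − x/a there: ∫₀ᵃ (1 − x/a)² dx = a/3, ∫₀ᵃ x²(1 − x/a)² dx = a³/30, ∫₀ᵃ x⁴(1 − x/a)² dx = a⁵/105.
State is unnormalized: ∫|ψ|² dx = 1.1800, and ∫ψ*·x²·ψ dx = 0.36968, so ⟨x²⟩ = 0.36968 / 1.1800.
⟨x²⟩ = 0.31329.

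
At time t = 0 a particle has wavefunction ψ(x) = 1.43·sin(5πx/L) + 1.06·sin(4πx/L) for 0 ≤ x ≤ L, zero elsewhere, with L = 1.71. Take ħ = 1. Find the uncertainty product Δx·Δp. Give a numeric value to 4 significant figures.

Δx = √(⟨x²⟩−⟨x⟩²), Δp = √(⟨p²⟩−⟨p⟩²).
On 0 ≤ x ≤ L (j ≠ l): ∫sin²(jπx/L) dx = L/2, ∫sin(jπx/L)·sin(lπx/L) dx = 0; diagonal moments ∫x·sin²(jπx/L) dx = L²/4, ∫x²·sin²(jπx/L) dx = L³·(1/6 − 1/(4j²π²)); cross terms ∫x·sin(jπx/L)·sin(lπx/L) dx = 0 for j + l even and −4jlL²/(π²(j² − l²)²) for j + l odd, ∫x²·sin(jπx/L)·sin(lπx/L) dx = (−1)^(j+l)·4jlL³/(π²(j² − l²)²); higher powers the same way via product-to-sum and parts. d²/dx² sin(jπx/L) = −(jπ/L)²·sin(jπx/L); on 0 ≤ x ≤ L, ∫sin²(jπx/L) dx = L/2 and ∫sin(jπx/L)·sin(lπx/L) dx = 0 for j ≠ l, so only diagonal terms survive in ∫|ψ|² and ∫ψ·ψ″; ∫ψ·ψ′ dx = [ψ²/2] between the walls = 0.
Normalization: ∫|ψ|² dx = 2.7091.
⟨x⟩ = 0.52755, ⟨x²⟩ = 0.40765 ⇒ Δx = 0.35964.
⟨p⟩ = 0.0000, ⟨p²⟩ = 73.609 ⇒ Δp = 8.5796.
Δx·Δp = 3.0856.

3.086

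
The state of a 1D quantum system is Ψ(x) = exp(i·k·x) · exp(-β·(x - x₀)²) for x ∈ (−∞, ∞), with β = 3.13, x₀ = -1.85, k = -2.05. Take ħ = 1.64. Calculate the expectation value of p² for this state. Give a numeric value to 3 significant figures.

19.7

p² Ψ = −ħ² d²Ψ/dx²; ⟨p²⟩ = −ħ² ∫ Ψ*·Ψ'' dx / ∫|Ψ|² dx.
Gaussian moments (u = x − x₀): ∫u^(2j)·e^(−2βu²) du = (2j−1)!!/(4β)^j · √(π/(2β)), odd powers integrate to 0; here √(π/(2β)) = 0.70842. Derivatives: Ψ′ = (ik − 2βu)·Ψ, Ψ″ = ((ik − 2βu)² − 2β)·Ψ; the odd-in-u pieces drop out.
State is unnormalized: ∫|Ψ|² dx = 0.70842, and ∫Ψ*·(−ħ² Ψ'') dx = 13.971, so ⟨p²⟩ = 13.971 / 0.70842.
⟨p²⟩ = 19.721.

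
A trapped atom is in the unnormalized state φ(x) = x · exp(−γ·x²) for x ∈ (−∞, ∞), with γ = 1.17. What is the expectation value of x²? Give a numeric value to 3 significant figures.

0.641

⟨x²⟩ = ∫ x²·|φ|² dx / ∫|φ|² dx (integrals over the domain).
Expand each integrand as polynomial × e^(−2γx²) and use ∫x^(2j)·e^(−2γx²) dx = (2j−1)!!/(4γ)^j · √(π/(2γ)), odd powers → 0; here √(π/(2γ)) = 1.1587.
State is unnormalized: ∫|φ|² dx = 0.24758, and ∫φ*·x²·φ dx = 0.15871, so ⟨x²⟩ = 0.15871 / 0.24758.
⟨x²⟩ = 0.64103.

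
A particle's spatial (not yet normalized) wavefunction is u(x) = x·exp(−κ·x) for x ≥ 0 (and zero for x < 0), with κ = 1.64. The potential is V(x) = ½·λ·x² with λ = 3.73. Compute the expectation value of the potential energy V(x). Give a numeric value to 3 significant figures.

2.08

⟨V⟩ = ∫ V(x)·|u|² dx / ∫|u|² dx.
Every integrand reduces to terms xʲ·e^(−2κx) on [0, ∞); use ∫₀^∞ xʲ·e^(−2κx) dx = j!/(2κ)^(j+1).
State is unnormalized: ∫|u|² dx = 0.056677, and ∫u*·V(x)·u dx = 0.11790, so ⟨V⟩ = 0.11790 / 0.056677.
⟨V⟩ = 2.0802.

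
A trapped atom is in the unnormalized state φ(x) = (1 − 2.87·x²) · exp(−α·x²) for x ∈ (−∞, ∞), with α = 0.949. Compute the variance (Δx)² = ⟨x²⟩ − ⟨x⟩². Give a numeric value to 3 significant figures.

Compute ⟨x⟩ and ⟨x²⟩ separately, then (Δx)² = ⟨x²⟩ − ⟨x⟩².
Expand each integrand as polynomial × e^(−2αx²) and use ∫x^(2j)·e^(−2αx²) dx = (2j−1)!!/(4α)^j · √(π/(2α)), odd powers → 0; here √(π/(2α)) = 1.2866.
Normalization: ∫|φ|² dx = 1.5474.
⟨x⟩ = 0.0000 and ⟨x²⟩ = 1.1035.
(Δx)² = 1.1035 − (0.0000)² = 1.1035.

1.10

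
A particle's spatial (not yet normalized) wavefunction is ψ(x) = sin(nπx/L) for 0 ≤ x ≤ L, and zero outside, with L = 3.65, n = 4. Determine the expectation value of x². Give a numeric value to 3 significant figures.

4.40

⟨x²⟩ = ∫ x²·|ψ|² dx / ∫|ψ|² dx (integrals over the domain).
With sin²θ = (1 − cos2θ)/2 on 0 ≤ x ≤ L: ∫sin²(nπx/L) dx = L/2, ∫x·sin²(nπx/L) dx = L²/4, ∫x²·sin²(nπx/L) dx = L³·(1/6 − 1/(4n²π²)); higher powers xᵏ the same way, integrating xᵏ·cos(2nπx/L) by parts.
State is unnormalized: ∫|ψ|² dx = 1.8250, and ∫ψ*·x²·ψ dx = 8.0275, so ⟨x²⟩ = 8.0275 / 1.8250.
⟨x²⟩ = 4.3987.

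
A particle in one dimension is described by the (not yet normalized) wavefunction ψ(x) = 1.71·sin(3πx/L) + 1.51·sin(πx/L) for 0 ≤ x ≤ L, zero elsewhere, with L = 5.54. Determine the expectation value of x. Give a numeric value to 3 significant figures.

2.77

⟨x⟩ = ∫ x·|ψ|² dx / ∫|ψ|² dx (integrals over the domain).
On 0 ≤ x ≤ L (j ≠ l): ∫sin²(jπx/L) dx = L/2, ∫sin(jπx/L)·sin(lπx/L) dx = 0; diagonal moments ∫x·sin²(jπx/L) dx = L²/4, ∫x²·sin²(jπx/L) dx = L³·(1/6 − 1/(4j²π²)); cross terms ∫x·sin(jπx/L)·sin(lπx/L) dx = 0 for j + l even and −4jlL²/(π²(j² − l²)²) for j + l odd, ∫x²·sin(jπx/L)·sin(lπx/L) dx = (−1)^(j+l)·4jlL³/(π²(j² − l²)²); higher powers the same way via product-to-sum and parts.
State is unnormalized: ∫|ψ|² dx = 14.416, and ∫ψ*·x·ψ dx = 39.931, so ⟨x⟩ = 39.931 / 14.416.
⟨x⟩ = 2.7700.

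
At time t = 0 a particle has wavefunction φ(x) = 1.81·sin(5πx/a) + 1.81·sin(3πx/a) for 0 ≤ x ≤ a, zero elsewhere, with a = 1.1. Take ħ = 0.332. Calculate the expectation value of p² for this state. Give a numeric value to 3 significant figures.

p² φ = −ħ² d²φ/dx²; ⟨p²⟩ = −ħ² ∫ φ*·φ'' dx / ∫|φ|² dx.
d²/dx² sin(jπx/a) = −(jπ/a)²·sin(jπx/a); on 0 ≤ x ≤ a, ∫sin²(jπx/a) dx = a/2 and ∫sin(jπx/a)·sin(lπx/a) dx = 0 for j ≠ l, so only diagonal terms survive in ∫|φ|² and ∫φ·φ″; ∫φ·φ′ dx = [φ²/2] between the walls = 0.
State is unnormalized: ∫|φ|² dx = 3.6037, and ∫φ*·(−ħ² φ'') dx = 55.079, so ⟨p²⟩ = 55.079 / 3.6037.
⟨p²⟩ = 15.284.

15.3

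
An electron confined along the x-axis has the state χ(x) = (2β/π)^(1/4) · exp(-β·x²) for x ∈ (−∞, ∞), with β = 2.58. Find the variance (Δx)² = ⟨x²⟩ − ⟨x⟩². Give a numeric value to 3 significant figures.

Compute ⟨x⟩ and ⟨x²⟩ separately, then (Δx)² = ⟨x²⟩ − ⟨x⟩².
Gaussian moments: ∫x^(2j)·e^(−2βx²) dx = (2j−1)!!/(4β)^j · √(π/(2β)), odd powers integrate to 0; here √(π/(2β)) = 0.78028.
⟨x⟩ = 0.0000 and ⟨x²⟩ = 0.096899.
(Δx)² = 0.096899 − (0.0000)² = 0.096899.

0.0969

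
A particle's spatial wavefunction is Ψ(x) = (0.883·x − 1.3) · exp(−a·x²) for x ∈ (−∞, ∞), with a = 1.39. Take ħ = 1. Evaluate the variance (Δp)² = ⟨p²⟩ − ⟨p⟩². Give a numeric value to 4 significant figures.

Compute ⟨p⟩ and ⟨p²⟩ separately; (Δp)² = ⟨p²⟩ − ⟨p⟩².
Expand each integrand as polynomial × e^(−2ax²) and use ∫x^(2j)·e^(−2ax²) dx = (2j−1)!!/(4a)^j · √(π/(2a)), odd powers → 0; here √(π/(2a)) = 1.0630. Differentiate with the product rule, d/dx e^(−ax²) = −2ax·e^(−ax²).
Normalization: ∫|Ψ|² dx = 1.9456.
⟨p⟩ = 0.0000 and ⟨p²⟩ = 1.6030.
(Δp)² = 1.6030 − (0.0000)² = 1.6030.

1.603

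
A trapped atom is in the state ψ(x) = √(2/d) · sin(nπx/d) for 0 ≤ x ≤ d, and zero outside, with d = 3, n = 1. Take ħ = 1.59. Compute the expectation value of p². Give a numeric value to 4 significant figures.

2.772

p² ψ = −ħ² d²ψ/dx²; ⟨p²⟩ = −ħ² ∫ ψ*·ψ'' dx.
d/dx sin(nπx/d) = (nπ/d)·cos(nπx/d) and d²/dx² sin(nπx/d) = −(nπ/d)²·sin(nπx/d); on 0 ≤ x ≤ d, ∫sin²(nπx/d) dx = d/2 and ∫sin(nπx/d)·cos(nπx/d) dx = 0.
⟨p²⟩ = 2.7724.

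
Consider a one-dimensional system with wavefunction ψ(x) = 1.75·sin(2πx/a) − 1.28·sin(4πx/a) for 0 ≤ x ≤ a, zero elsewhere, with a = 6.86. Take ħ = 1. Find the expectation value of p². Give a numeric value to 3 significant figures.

1.72

p² ψ = −ħ² d²ψ/dx²; ⟨p²⟩ = −ħ² ∫ ψ*·ψ'' dx / ∫|ψ|² dx.
d²/dx² sin(jπx/a) = −(jπ/a)²·sin(jπx/a); on 0 ≤ x ≤ a, ∫sin²(jπx/a) dx = a/2 and ∫sin(jπx/a)·sin(lπx/a) dx = 0 for j ≠ l, so only diagonal terms survive in ∫|ψ|² and ∫ψ·ψ″; ∫ψ·ψ′ dx = [ψ²/2] between the walls = 0.
State is unnormalized: ∫|ψ|² dx = 16.124, and ∫ψ*·(−ħ² ψ'') dx = 27.670, so ⟨p²⟩ = 27.670 / 16.124.
⟨p²⟩ = 1.7160.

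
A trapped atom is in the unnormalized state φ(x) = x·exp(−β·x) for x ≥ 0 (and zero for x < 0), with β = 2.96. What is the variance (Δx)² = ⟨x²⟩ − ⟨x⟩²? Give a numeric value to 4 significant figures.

0.08560

Compute ⟨x⟩ and ⟨x²⟩ separately, then (Δx)² = ⟨x²⟩ − ⟨x⟩².
Every integrand reduces to terms xʲ·e^(−2βx) on [0, ∞); use ∫₀^∞ xʲ·e^(−2βx) dx = j!/(2β)^(j+1).
Normalization: ∫|φ|² dx = 0.0096397.
⟨x⟩ = 0.50676 and ⟨x²⟩ = 0.34240.
(Δx)² = 0.34240 − (0.50676)² = 0.085601.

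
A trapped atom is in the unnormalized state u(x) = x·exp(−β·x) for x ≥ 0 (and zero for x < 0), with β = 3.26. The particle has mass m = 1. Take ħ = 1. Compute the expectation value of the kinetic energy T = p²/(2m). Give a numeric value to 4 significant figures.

5.314

T = −(ħ²/2m) d²/dx², so ⟨T⟩ = −(ħ²/2m) ∫ u*·u'' dx / ∫|u|² dx; with m = 1.
Differentiate x·exp(−β·x) with the product rule; every integrand then reduces to terms xʲ·e^(−2βx) on [0, ∞), with ∫₀^∞ xʲ·e^(−2βx) dx = j!/(2β)^(j+1).
State is unnormalized: ∫|u|² dx = 0.0072158, and ∫u*·(−ħ²/2m · u'') dx = 0.038344, so ⟨T⟩ = 0.038344 / 0.0072158.
⟨T⟩ = 5.3138.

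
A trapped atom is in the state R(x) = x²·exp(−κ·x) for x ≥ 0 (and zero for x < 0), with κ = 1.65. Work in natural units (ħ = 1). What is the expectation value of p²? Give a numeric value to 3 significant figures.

0.908

p² R = −ħ² d²R/dx²; ⟨p²⟩ = −ħ² ∫ R*·R'' dx / ∫|R|² dx.
Differentiate x²·exp(−κ·x) with the product rule; every integrand then reduces to terms xʲ·e^(−2κx) on [0, ∞), with ∫₀^∞ xʲ·e^(−2κx) dx = j!/(2κ)^(j+1).
State is unnormalized: ∫|R|² dx = 0.061326, and ∫R*·(−ħ² R'') dx = 0.055653, so ⟨p²⟩ = 0.055653 / 0.061326.
⟨p²⟩ = 0.90750.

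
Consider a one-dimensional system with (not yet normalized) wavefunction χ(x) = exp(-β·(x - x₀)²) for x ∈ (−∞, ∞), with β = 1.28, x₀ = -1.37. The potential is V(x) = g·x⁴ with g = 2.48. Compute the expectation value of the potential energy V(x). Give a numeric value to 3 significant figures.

14.5

⟨V⟩ = ∫ V(x)·|χ|² dx / ∫|χ|² dx.
Gaussian moments (u = x − x₀): ∫u^(2j)·e^(−2βu²) du = (2j−1)!!/(4β)^j · √(π/(2β)), odd powers integrate to 0; here √(π/(2β)) = 1.1078.
State is unnormalized: ∫|χ|² dx = 1.1078, and ∫χ*·V(x)·χ dx = 16.035, so ⟨V⟩ = 16.035 / 1.1078.
⟨V⟩ = 14.475.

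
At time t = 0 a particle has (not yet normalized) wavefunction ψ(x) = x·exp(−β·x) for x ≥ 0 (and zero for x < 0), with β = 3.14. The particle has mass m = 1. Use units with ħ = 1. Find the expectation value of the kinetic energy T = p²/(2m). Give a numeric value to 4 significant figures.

4.930

T = −(ħ²/2m) d²/dx², so ⟨T⟩ = −(ħ²/2m) ∫ ψ*·ψ'' dx / ∫|ψ|² dx; with m = 1.
Differentiate x·exp(−β·x) with the product rule; every integrand then reduces to terms xʲ·e^(−2βx) on [0, ∞), with ∫₀^∞ xʲ·e^(−2βx) dx = j!/(2β)^(j+1).
State is unnormalized: ∫|ψ|² dx = 0.0080752, and ∫ψ*·(−ħ²/2m · ψ'') dx = 0.039809, so ⟨T⟩ = 0.039809 / 0.0080752.
⟨T⟩ = 4.9298.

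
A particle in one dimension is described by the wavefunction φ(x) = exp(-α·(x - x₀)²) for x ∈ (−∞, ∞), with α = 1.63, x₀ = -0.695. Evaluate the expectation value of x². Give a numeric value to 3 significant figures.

0.636

⟨x²⟩ = ∫ x²·|φ|² dx / ∫|φ|² dx (integrals over the domain).
Gaussian moments (u = x − x₀): ∫u^(2j)·e^(−2αu²) du = (2j−1)!!/(4α)^j · √(π/(2α)), odd powers integrate to 0; here √(π/(2α)) = 0.98167.
State is unnormalized: ∫|φ|² dx = 0.98167, and ∫φ*·x²·φ dx = 0.62473, so ⟨x²⟩ = 0.62473 / 0.98167.
⟨x²⟩ = 0.63640.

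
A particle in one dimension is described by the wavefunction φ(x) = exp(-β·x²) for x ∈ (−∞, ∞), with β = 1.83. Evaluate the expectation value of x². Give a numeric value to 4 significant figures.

⟨x²⟩ = ∫ x²·|φ|² dx / ∫|φ|² dx (integrals over the domain).
Gaussian moments: ∫x^(2j)·e^(−2βx²) dx = (2j−1)!!/(4β)^j · √(π/(2β)), odd powers integrate to 0; here √(π/(2β)) = 0.92648.
State is unnormalized: ∫|φ|² dx = 0.92648, and ∫φ*·x²·φ dx = 0.12657, so ⟨x²⟩ = 0.12657 / 0.92648.
⟨x²⟩ = 0.13661.

0.1366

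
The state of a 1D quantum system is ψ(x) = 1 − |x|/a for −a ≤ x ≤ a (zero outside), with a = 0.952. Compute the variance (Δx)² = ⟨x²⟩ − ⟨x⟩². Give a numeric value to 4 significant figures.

Compute ⟨x⟩ and ⟨x²⟩ separately, then (Δx)² = ⟨x²⟩ − ⟨x⟩².
ψ is even, so ∫ over [−a, a] = 2∫₀ᵃ with ψ = 1 − x/a there: ∫₀ᵃ (1 − x/a)² dx = a/3, ∫₀ᵃ x²(1 − x/a)² dx = a³/30, ∫₀ᵃ x⁴(1 − x/a)² dx = a⁵/105.
Normalization: ∫|ψ|² dx = 0.63467.
⟨x⟩ = 0.0000 and ⟨x²⟩ = 0.090630.
(Δx)² = 0.090630 − (0.0000)² = 0.090630.

0.09063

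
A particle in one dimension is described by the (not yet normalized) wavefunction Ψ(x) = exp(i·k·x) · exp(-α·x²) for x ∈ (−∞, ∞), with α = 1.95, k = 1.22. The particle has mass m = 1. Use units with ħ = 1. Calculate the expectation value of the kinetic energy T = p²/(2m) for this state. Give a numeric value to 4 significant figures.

T = −(ħ²/2m) d²/dx², so ⟨T⟩ = −(ħ²/2m) ∫ Ψ*·Ψ'' dx / ∫|Ψ|² dx; with m = 1.
Gaussian moments: ∫x^(2j)·e^(−2αx²) dx = (2j−1)!!/(4α)^j · √(π/(2α)), odd powers integrate to 0; here √(π/(2α)) = 0.89752. Derivatives: Ψ′ = (ik − 2αx)·Ψ, Ψ″ = ((ik − 2αx)² − 2α)·Ψ; the odd-in-x pieces drop out.
State is unnormalized: ∫|Ψ|² dx = 0.89752, and ∫Ψ*·(−ħ²/2m · Ψ'') dx = 1.5430, so ⟨T⟩ = 1.5430 / 0.89752.
⟨T⟩ = 1.7192.

1.719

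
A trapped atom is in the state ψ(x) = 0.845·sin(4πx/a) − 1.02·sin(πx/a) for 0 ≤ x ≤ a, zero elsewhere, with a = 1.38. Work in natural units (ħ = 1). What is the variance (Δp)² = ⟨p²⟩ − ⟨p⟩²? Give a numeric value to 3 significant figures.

36.8

Compute ⟨p⟩ and ⟨p²⟩ separately; (Δp)² = ⟨p²⟩ − ⟨p⟩².
d²/dx² sin(jπx/a) = −(jπ/a)²·sin(jπx/a); on 0 ≤ x ≤ a, ∫sin²(jπx/a) dx = a/2 and ∫sin(jπx/a)·sin(lπx/a) dx = 0 for j ≠ l, so only diagonal terms survive in ∫|ψ|² and ∫ψ·ψ″; ∫ψ·ψ′ dx = [ψ²/2] between the walls = 0.
Normalization: ∫|ψ|² dx = 1.2106.
⟨p⟩ = 0.0000 and ⟨p²⟩ = 36.821.
(Δp)² = 36.821 − (0.0000)² = 36.821.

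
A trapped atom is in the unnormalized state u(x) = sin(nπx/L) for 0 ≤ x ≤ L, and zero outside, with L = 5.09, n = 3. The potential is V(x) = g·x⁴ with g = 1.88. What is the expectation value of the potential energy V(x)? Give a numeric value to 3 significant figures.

238.

⟨V⟩ = ∫ V(x)·|u|² dx / ∫|u|² dx.
With sin²θ = (1 − cos2θ)/2 on 0 ≤ x ≤ L: ∫sin²(nπx/L) dx = L/2, ∫x·sin²(nπx/L) dx = L²/4, ∫x²·sin²(nπx/L) dx = L³·(1/6 − 1/(4n²π²)); higher powers xᵏ the same way, integrating xᵏ·cos(2nπx/L) by parts.
State is unnormalized: ∫|u|² dx = 2.5450, and ∫u*·V(x)·u dx = 606.77, so ⟨V⟩ = 606.77 / 2.5450.
⟨V⟩ = 238.42.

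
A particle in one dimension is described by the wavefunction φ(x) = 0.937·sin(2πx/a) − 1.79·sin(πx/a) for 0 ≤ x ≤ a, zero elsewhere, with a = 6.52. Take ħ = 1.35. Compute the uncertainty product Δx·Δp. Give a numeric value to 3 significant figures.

0.749

Δx = √(⟨x²⟩−⟨x⟩²), Δp = √(⟨p²⟩−⟨p⟩²).
On 0 ≤ x ≤ a (j ≠ l): ∫sin²(jπx/a) dx = a/2, ∫sin(jπx/a)·sin(lπx/a) dx = 0; diagonal moments ∫x·sin²(jπx/a) dx = a²/4, ∫x²·sin²(jπx/a) dx = a³·(1/6 − 1/(4j²π²)); cross terms ∫x·sin(jπx/a)·sin(lπx/a) dx = 0 for j + l even and −4jla²/(π²(j² − l²)²) for j + l odd, ∫x²·sin(jπx/a)·sin(lπx/a) dx = (−1)^(j+l)·4jla³/(π²(j² − l²)²); higher powers the same way via product-to-sum and parts. d²/dx² sin(jπx/a) = −(jπ/a)²·sin(jπx/a); on 0 ≤ x ≤ a, ∫sin²(jπx/a) dx = a/2 and ∫sin(jπx/a)·sin(lπx/a) dx = 0 for j ≠ l, so only diagonal terms survive in ∫|φ|² and ∫φ·φ″; ∫φ·φ′ dx = [φ²/2] between the walls = 0.
Normalization: ∫|φ|² dx = 13.308.
⟨x⟩ = 4.2251, ⟨x²⟩ = 18.656 ⇒ Δx = 0.89718.
⟨p⟩ = 0.0000, ⟨p²⟩ = 0.69615 ⇒ Δp = 0.83435.
Δx·Δp = 0.74857.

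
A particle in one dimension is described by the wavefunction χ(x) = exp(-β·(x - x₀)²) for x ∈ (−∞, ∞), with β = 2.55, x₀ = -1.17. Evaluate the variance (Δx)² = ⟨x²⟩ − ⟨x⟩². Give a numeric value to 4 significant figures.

Compute ⟨x⟩ and ⟨x²⟩ separately, then (Δx)² = ⟨x²⟩ − ⟨x⟩².
Gaussian moments (u = x − x₀): ∫u^(2j)·e^(−2βu²) du = (2j−1)!!/(4β)^j · √(π/(2β)), odd powers integrate to 0; here √(π/(2β)) = 0.78486.
Normalization: ∫|χ|² dx = 0.78486.
⟨x⟩ = -1.1700 and ⟨x²⟩ = 1.4669.
(Δx)² = 1.4669 − (-1.1700)² = 0.098039.

0.09804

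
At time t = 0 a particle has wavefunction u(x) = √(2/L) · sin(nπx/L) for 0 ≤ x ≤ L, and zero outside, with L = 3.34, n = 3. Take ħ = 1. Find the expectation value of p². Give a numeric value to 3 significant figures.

7.96

p² u = −ħ² d²u/dx²; ⟨p²⟩ = −ħ² ∫ u*·u'' dx.
d/dx sin(nπx/L) = (nπ/L)·cos(nπx/L) and d²/dx² sin(nπx/L) = −(nπ/L)²·sin(nπx/L); on 0 ≤ x ≤ L, ∫sin²(nπx/L) dx = L/2 and ∫sin(nπx/L)·cos(nπx/L) dx = 0.
⟨p²⟩ = 7.9625.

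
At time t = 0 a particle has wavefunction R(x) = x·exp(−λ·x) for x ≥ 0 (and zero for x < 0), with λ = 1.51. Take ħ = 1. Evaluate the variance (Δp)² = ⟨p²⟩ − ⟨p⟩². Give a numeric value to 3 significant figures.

2.28

Compute ⟨p⟩ and ⟨p²⟩ separately; (Δp)² = ⟨p²⟩ − ⟨p⟩².
Differentiate x·exp(−λ·x) with the product rule; every integrand then reduces to terms xʲ·e^(−2λx) on [0, ∞), with ∫₀^∞ xʲ·e^(−2λx) dx = j!/(2λ)^(j+1).
Normalization: ∫|R|² dx = 0.072612.
⟨p⟩ = 0.0000 and ⟨p²⟩ = 2.2801.
(Δp)² = 2.2801 − (0.0000)² = 2.2801.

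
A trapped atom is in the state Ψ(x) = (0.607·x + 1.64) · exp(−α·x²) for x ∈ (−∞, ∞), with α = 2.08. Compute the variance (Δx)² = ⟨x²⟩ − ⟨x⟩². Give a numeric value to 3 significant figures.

0.116

Compute ⟨x⟩ and ⟨x²⟩ separately, then (Δx)² = ⟨x²⟩ − ⟨x⟩².
Expand each integrand as polynomial × e^(−2αx²) and use ∫x^(2j)·e^(−2αx²) dx = (2j−1)!!/(4α)^j · √(π/(2α)), odd powers → 0; here √(π/(2α)) = 0.86902.
Normalization: ∫|Ψ|² dx = 2.3758.
⟨x⟩ = 0.087530 and ⟨x²⟩ = 0.12409.
(Δx)² = 0.12409 − (0.087530)² = 0.11642.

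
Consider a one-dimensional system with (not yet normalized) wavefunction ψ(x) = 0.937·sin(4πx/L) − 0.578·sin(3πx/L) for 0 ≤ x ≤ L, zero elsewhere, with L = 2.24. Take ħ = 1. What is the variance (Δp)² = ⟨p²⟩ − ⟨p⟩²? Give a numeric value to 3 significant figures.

27.7

Compute ⟨p⟩ and ⟨p²⟩ separately; (Δp)² = ⟨p²⟩ − ⟨p⟩².
d²/dx² sin(jπx/L) = −(jπ/L)²·sin(jπx/L); on 0 ≤ x ≤ L, ∫sin²(jπx/L) dx = L/2 and ∫sin(jπx/L)·sin(lπx/L) dx = 0 for j ≠ l, so only diagonal terms survive in ∫|ψ|² and ∫ψ·ψ″; ∫ψ·ψ′ dx = [ψ²/2] between the walls = 0.
Normalization: ∫|ψ|² dx = 1.3575.
⟨p⟩ = 0.0000 and ⟨p²⟩ = 27.677.
(Δp)² = 27.677 − (0.0000)² = 27.677.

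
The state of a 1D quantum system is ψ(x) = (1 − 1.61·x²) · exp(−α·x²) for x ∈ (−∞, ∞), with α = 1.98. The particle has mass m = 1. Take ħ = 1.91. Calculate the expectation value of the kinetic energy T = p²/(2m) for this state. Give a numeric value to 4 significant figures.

T = −(ħ²/2m) d²/dx², so ⟨T⟩ = −(ħ²/2m) ∫ ψ*·ψ'' dx / ∫|ψ|² dx; with m = 1.
Expand each integrand as polynomial × e^(−2αx²) and use ∫x^(2j)·e^(−2αx²) dx = (2j−1)!!/(4α)^j · √(π/(2α)), odd powers → 0; here √(π/(2α)) = 0.89069. Differentiate with the product rule, d/dx e^(−αx²) = −2αx·e^(−αx²).
State is unnormalized: ∫|ψ|² dx = 0.63899, and ∫ψ*·(−ħ²/2m · ψ'') dx = 5.4552, so ⟨T⟩ = 5.4552 / 0.63899.
⟨T⟩ = 8.5373.

8.537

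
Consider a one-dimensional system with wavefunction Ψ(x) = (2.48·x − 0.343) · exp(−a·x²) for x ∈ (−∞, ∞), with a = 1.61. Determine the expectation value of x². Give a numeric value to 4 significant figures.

⟨x²⟩ = ∫ x²·|Ψ|² dx / ∫|Ψ|² dx (integrals over the domain).
Expand each integrand as polynomial × e^(−2ax²) and use ∫x^(2j)·e^(−2ax²) dx = (2j−1)!!/(4a)^j · √(π/(2a)), odd powers → 0; here √(π/(2a)) = 0.98775.
State is unnormalized: ∫|Ψ|² dx = 1.0595, and ∫Ψ*·x²·Ψ dx = 0.45748, so ⟨x²⟩ = 0.45748 / 1.0595.
⟨x²⟩ = 0.43178.

0.4318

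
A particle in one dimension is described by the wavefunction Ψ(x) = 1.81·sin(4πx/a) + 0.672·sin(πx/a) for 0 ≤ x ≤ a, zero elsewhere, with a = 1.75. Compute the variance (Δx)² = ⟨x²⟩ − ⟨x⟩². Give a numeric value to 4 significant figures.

Compute ⟨x⟩ and ⟨x²⟩ separately, then (Δx)² = ⟨x²⟩ − ⟨x⟩².
On 0 ≤ x ≤ a (j ≠ l): ∫sin²(jπx/a) dx = a/2, ∫sin(jπx/a)·sin(lπx/a) dx = 0; diagonal moments ∫x·sin²(jπx/a) dx = a²/4, ∫x²·sin²(jπx/a) dx = a³·(1/6 − 1/(4j²π²)); cross terms ∫x·sin(jπx/a)·sin(lπx/a) dx = 0 for j + l even and −4jla²/(π²(j² − l²)²) for j + l odd, ∫x²·sin(jπx/a)·sin(lπx/a) dx = (−1)^(j+l)·4jla³/(π²(j² − l²)²); higher powers the same way via product-to-sum and parts.
Normalization: ∫|Ψ|² dx = 3.2617.
⟨x⟩ = 0.85854 and ⟨x²⟩ = 0.96472.
(Δx)² = 0.96472 − (0.85854)² = 0.22762.

0.2276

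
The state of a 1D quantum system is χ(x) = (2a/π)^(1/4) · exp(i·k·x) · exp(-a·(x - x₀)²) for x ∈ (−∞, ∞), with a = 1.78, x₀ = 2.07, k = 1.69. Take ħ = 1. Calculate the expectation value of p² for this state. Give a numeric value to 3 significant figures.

4.64

p² χ = −ħ² d²χ/dx²; ⟨p²⟩ = −ħ² ∫ χ*·χ'' dx.
Gaussian moments (u = x − x₀): ∫u^(2j)·e^(−2au²) du = (2j−1)!!/(4a)^j · √(π/(2a)), odd powers integrate to 0; here √(π/(2a)) = 0.93940. Derivatives: χ′ = (ik − 2au)·χ, χ″ = ((ik − 2au)² − 2a)·χ; the odd-in-u pieces drop out.
⟨p²⟩ = 4.6361.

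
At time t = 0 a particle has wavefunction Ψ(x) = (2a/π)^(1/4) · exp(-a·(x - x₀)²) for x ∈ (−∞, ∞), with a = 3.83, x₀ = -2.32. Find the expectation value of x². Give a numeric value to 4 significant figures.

⟨x²⟩ = ∫ x²·|Ψ|² dx (integrals over the domain).
Gaussian moments (u = x − x₀): ∫u^(2j)·e^(−2au²) du = (2j−1)!!/(4a)^j · √(π/(2a)), odd powers integrate to 0; here √(π/(2a)) = 0.64041.
⟨x²⟩ = 5.4477.

5.448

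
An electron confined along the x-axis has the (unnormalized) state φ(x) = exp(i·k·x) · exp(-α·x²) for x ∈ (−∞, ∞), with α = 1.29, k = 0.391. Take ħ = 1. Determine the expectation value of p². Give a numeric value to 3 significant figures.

1.44

p² φ = −ħ² d²φ/dx²; ⟨p²⟩ = −ħ² ∫ φ*·φ'' dx / ∫|φ|² dx.
Gaussian moments: ∫x^(2j)·e^(−2αx²) dx = (2j−1)!!/(4α)^j · √(π/(2α)), odd powers integrate to 0; here √(π/(2α)) = 1.1035. Derivatives: φ′ = (ik − 2αx)·φ, φ″ = ((ik − 2αx)² − 2α)·φ; the odd-in-x pieces drop out.
State is unnormalized: ∫|φ|² dx = 1.1035, and ∫φ*·(−ħ² φ'') dx = 1.5922, so ⟨p²⟩ = 1.5922 / 1.1035.
⟨p²⟩ = 1.4429.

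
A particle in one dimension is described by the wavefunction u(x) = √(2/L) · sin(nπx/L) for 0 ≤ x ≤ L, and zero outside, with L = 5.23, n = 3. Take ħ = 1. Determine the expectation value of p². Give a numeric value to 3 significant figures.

3.25

p² u = −ħ² d²u/dx²; ⟨p²⟩ = −ħ² ∫ u*·u'' dx.
d/dx sin(nπx/L) = (nπ/L)·cos(nπx/L) and d²/dx² sin(nπx/L) = −(nπ/L)²·sin(nπx/L); on 0 ≤ x ≤ L, ∫sin²(nπx/L) dx = L/2 and ∫sin(nπx/L)·cos(nπx/L) dx = 0.
⟨p²⟩ = 3.2474.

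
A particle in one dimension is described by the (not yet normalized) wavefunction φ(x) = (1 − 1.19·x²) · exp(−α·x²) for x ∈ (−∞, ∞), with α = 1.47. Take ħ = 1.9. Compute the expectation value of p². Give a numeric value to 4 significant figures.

p² φ = −ħ² d²φ/dx²; ⟨p²⟩ = −ħ² ∫ φ*·φ'' dx / ∫|φ|² dx.
Expand each integrand as polynomial × e^(−2αx²) and use ∫x^(2j)·e^(−2αx²) dx = (2j−1)!!/(4α)^j · √(π/(2α)), odd powers → 0; here √(π/(2α)) = 1.0337. Differentiate with the product rule, d/dx e^(−αx²) = −2αx·e^(−αx²).
State is unnormalized: ∫|φ|² dx = 0.74232, and ∫φ*·(−ħ² φ'') dx = 9.2788, so ⟨p²⟩ = 9.2788 / 0.74232.
⟨p²⟩ = 12.500.

12.50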